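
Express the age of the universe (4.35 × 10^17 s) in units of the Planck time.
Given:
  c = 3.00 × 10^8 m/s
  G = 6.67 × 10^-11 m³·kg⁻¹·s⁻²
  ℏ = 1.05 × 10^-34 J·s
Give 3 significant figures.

Planck time: t_P = √(ℏG/c⁵) = 5.37 × 10^-44 s.
4.35 × 10^17 / 5.37 × 10^-44 = 8.10 × 10^60

8.10 × 10^60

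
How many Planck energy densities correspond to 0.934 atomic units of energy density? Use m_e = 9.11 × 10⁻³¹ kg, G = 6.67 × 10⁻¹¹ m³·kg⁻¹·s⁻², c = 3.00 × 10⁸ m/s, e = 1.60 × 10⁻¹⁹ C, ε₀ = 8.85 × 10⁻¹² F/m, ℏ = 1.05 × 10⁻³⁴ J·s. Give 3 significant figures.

atomic unit of energy density: u_au = E_h/a₀³ = m_e⁴e¹⁰/((4πε₀)⁵ℏ⁸) = 3.01 × 10¹³ J/m³
Planck energy density: u_P = c⁷/(ℏG²) = 4.68 × 10¹¹³ J/m³
0.934 × 3.01 × 10¹³ / 4.68 × 10¹¹³ = 6.01 × 10⁻¹⁰¹

6.01 × 10⁻¹⁰¹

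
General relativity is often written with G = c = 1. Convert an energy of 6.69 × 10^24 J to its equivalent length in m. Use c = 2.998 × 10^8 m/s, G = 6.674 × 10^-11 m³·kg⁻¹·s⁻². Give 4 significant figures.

Energy → length via G/c⁴.
6.69 × 10^24 J × (G/c⁴) = 5.527 × 10^-20 m

5.527 × 10^-20 m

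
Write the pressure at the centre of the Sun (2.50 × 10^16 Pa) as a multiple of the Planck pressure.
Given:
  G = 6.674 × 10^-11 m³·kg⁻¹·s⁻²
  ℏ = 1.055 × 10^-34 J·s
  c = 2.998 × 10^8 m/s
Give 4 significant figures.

5.397 × 10^-98

Planck pressure: p_P = c⁷/(ℏG²) = 4.632 × 10^113 Pa.
2.50 × 10^16 / 4.632 × 10^113 = 5.397 × 10^-98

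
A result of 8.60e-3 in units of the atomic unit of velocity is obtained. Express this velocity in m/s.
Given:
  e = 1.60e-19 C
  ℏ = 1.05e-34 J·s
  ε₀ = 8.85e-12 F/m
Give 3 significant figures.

One atomic unit of velocity: v_au = e²/(4πε₀ℏ) = 2.19e6 m/s.
8.60e-3 × 2.19e6 m/s = 1.89e4 m/s

1.89e4 m/s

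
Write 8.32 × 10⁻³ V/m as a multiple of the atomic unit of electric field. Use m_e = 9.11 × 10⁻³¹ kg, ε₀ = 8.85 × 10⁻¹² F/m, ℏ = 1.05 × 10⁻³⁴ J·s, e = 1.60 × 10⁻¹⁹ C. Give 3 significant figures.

atomic unit of electric field: E_au = E_h/(e a₀) = m_e²e⁵/((4πε₀)³ℏ⁴) = 5.20 × 10¹¹ V/m.
8.32 × 10⁻³ / 5.20 × 10¹¹ = 1.60 × 10⁻¹⁴

1.60 × 10⁻¹⁴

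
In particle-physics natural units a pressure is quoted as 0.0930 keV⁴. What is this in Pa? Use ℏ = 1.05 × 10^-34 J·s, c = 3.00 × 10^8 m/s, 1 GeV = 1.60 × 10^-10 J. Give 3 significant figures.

Pressure is [E]/[L]³ = [E]⁴/(ℏc)³.
1 GeV⁴ → 1/(ℏc)³ × (1 GeV in J)⁴ = 2.10 × 10^37 Pa.
Convert the energy scale: 0.0930 keV⁴ = 9.30 × 10^-26 GeV⁴.
Result: 9.30 × 10^-26 × 2.10 × 10^37 = 1.95 × 10^12 Pa.

1.95 × 10^12 Pa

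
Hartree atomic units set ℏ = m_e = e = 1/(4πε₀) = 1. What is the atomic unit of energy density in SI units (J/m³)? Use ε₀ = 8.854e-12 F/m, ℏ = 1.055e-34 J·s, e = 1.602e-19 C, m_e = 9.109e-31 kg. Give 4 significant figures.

2.929e13 J/m³

The unique combination of the constants set to 1 with dimensions of energy density is u_au = E_h/a₀³ = m_e⁴e¹⁰/((4πε₀)⁵ℏ⁸).
E_h = 4.354e-18 J
a₀ = 5.297e-11 m
E_h/a₀³ = 2.929e13 J/m³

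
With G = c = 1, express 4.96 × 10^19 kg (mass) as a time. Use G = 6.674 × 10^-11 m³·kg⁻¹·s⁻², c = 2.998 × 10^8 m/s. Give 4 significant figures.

Mass → time via G/c³.
4.96 × 10^19 kg × (G/c³) = 1.228 × 10^-16 s

1.228 × 10^-16 s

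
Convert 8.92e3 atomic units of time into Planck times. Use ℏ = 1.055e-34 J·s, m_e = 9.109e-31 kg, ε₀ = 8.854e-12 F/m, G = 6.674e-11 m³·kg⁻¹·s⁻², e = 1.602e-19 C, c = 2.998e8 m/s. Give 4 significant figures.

atomic unit of time: τ_au = (4πε₀)²ℏ³/(m_e e⁴) = 2.423e-17 s
Planck time: t_P = √(ℏG/c⁵) = 5.392e-44 s
8.92e3 × 2.423e-17 / 5.392e-44 = 4.008e30

4.008e30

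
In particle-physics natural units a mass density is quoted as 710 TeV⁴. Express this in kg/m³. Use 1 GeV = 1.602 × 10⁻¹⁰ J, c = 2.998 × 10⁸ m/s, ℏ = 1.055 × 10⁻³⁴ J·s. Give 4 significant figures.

1.644 × 10³⁵ kg/m³

Mass density is [E]/(c²[L]³) = [E]⁴/(ℏ³c⁵).
1 GeV⁴ → 1/(ℏ³c⁵) × (1 GeV in J)⁴ = 2.316 × 10²⁰ kg/m³.
Convert the energy scale: 710 TeV⁴ = 7.10 × 10¹⁴ GeV⁴.
Result: 7.10 × 10¹⁴ × 2.316 × 10²⁰ = 1.644 × 10³⁵ kg/m³.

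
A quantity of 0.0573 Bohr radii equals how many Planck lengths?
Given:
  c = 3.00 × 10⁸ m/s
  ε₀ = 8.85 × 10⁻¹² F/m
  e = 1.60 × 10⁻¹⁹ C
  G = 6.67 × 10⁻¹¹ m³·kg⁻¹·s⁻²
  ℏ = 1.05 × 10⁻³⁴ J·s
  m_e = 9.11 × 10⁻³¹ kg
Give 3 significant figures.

1.87 × 10²³

Bohr radius: a₀ = 4πε₀ℏ²/(m_e e²) = 5.26 × 10⁻¹¹ m
Planck length: ℓ_P = √(ℏG/c³) = 1.61 × 10⁻³⁵ m
0.0573 × 5.26 × 10⁻¹¹ / 1.61 × 10⁻³⁵ = 1.87 × 10²³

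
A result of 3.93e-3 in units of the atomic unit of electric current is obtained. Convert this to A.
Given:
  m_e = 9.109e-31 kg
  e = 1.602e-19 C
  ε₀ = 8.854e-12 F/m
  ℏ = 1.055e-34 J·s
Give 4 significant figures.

One atomic unit of electric current: I_au = e E_h/ℏ = m_e e⁵/((4πε₀)²ℏ³) = 6.612e-3 A.
3.93e-3 × 6.612e-3 A = 2.598e-5 A

2.598e-5 A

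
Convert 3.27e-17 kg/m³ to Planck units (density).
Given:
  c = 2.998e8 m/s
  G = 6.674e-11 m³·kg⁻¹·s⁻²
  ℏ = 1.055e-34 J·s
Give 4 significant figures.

6.345e-114

Planck density: ρ_P = c⁵/(ℏG²) = 5.154e96 kg/m³.
3.27e-17 / 5.154e96 = 6.345e-114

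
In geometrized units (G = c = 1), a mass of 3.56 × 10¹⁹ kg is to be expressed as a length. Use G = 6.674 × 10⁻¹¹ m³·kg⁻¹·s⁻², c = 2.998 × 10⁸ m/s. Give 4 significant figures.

In G = c = 1 units mass has dimensions of length; the conversion factor is G/c².
3.56 × 10¹⁹ kg × (G/c²) = 2.643 × 10⁻⁸ m

2.643 × 10⁻⁸ m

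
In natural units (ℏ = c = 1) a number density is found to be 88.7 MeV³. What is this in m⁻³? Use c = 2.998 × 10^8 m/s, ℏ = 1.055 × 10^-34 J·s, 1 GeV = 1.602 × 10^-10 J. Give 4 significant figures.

Number density is [L]⁻³ = [E]³/(ℏc)³.
1 GeV³ → 1/(ℏc)³ × (1 GeV in J)³ = 1.299 × 10^47 m⁻³.
Convert the energy scale: 88.7 MeV³ = 8.87 × 10^-8 GeV³.
Result: 8.87 × 10^-8 × 1.299 × 10^47 = 1.153 × 10^40 m⁻³.

1.153 × 10^40 m⁻³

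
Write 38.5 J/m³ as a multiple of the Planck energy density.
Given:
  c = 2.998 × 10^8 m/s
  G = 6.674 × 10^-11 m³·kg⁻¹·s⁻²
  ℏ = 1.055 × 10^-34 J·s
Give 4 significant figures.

Planck energy density: u_P = c⁷/(ℏG²) = 4.632 × 10^113 J/m³.
38.5 / 4.632 × 10^113 = 8.311 × 10^-113

8.311 × 10^-113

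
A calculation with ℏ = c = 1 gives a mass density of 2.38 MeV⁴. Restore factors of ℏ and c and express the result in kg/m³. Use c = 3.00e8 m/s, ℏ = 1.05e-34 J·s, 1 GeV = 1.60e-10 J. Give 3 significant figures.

Mass density is [E]/(c²[L]³) = [E]⁴/(ℏ³c⁵).
1 GeV⁴ → 1/(ℏ³c⁵) × (1 GeV in J)⁴ = 2.33e20 kg/m³.
Convert the energy scale: 2.38 MeV⁴ = 2.38e-12 GeV⁴.
Result: 2.38e-12 × 2.33e20 = 5.54e8 kg/m³.

5.54e8 kg/m³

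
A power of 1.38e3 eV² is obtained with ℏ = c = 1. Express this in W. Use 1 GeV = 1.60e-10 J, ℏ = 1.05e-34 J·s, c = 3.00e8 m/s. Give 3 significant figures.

Power is [E]/[T] = [E]²/ℏ.
1 GeV² → 1/ℏ × (1 GeV in J)² = 2.44e14 W.
Convert the energy scale: 1.38e3 eV² = 1.38e-15 GeV².
Result: 1.38e-15 × 2.44e14 = 0.336 W.

0.336 W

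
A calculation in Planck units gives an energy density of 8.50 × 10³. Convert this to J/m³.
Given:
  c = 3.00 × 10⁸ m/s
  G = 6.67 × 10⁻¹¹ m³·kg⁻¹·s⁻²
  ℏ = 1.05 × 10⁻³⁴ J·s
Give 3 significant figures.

One Planck energy density: u_P = c⁷/(ℏG²) = 4.68 × 10¹¹³ J/m³.
8.50 × 10³ × 4.68 × 10¹¹³ J/m³ = 3.98 × 10¹¹⁷ J/m³

3.98 × 10¹¹⁷ J/m³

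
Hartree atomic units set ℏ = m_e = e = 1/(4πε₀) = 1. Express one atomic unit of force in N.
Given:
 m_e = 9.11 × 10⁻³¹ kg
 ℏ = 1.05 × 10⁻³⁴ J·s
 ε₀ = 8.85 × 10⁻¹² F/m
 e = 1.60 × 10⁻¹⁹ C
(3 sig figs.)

The unique combination of the constants set to 1 with dimensions of force is F_au = E_h/a₀ = m_e²e⁶/((4πε₀)³ℏ⁴).
E_h = 4.38 × 10⁻¹⁸ J
a₀ = 5.26 × 10⁻¹¹ m
E_h/a₀ = 8.33 × 10⁻⁸ N

8.33 × 10⁻⁸ N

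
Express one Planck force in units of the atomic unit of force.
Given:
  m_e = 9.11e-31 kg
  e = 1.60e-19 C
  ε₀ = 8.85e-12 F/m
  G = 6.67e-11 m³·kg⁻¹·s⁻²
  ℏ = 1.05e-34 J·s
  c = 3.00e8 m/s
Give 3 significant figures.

Planck force: F_P = c⁴/G = 1.21e44 N
atomic unit of force: F_au = E_h/a₀ = m_e²e⁶/((4πε₀)³ℏ⁴) = 8.33e-8 N
ratio = 1.21e44 / 8.33e-8 = 1.46e51

1.46e51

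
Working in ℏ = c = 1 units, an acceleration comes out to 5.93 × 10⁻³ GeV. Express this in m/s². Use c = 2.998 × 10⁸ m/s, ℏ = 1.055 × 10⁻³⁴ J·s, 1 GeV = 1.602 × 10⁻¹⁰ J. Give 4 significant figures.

Acceleration is [L]/[T]² = c·[E]/ℏ.
1 GeV → c/ℏ × (1 GeV in J) = 4.552 × 10³² m/s².
Result: 5.93 × 10⁻³ × 4.552 × 10³² = 2.700 × 10³⁰ m/s².

2.700 × 10³⁰ m/s²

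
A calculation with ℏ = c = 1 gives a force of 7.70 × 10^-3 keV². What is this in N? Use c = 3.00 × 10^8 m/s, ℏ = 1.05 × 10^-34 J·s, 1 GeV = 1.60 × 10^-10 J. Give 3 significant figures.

Force is [E]/[L] = [E]²/(ℏc); restore (ℏc)⁻¹.
1 GeV² → 1/(ℏc) × (1 GeV in J)² = 8.13 × 10^5 N.
Convert the energy scale: 7.70 × 10^-3 keV² = 7.70 × 10^-15 GeV².
Result: 7.70 × 10^-15 × 8.13 × 10^5 = 6.26 × 10^-9 N.

6.26 × 10^-9 N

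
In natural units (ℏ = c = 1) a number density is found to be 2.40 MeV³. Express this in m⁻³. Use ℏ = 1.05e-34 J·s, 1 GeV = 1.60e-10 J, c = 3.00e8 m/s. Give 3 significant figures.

Number density is [L]⁻³ = [E]³/(ℏc)³.
1 GeV³ → 1/(ℏc)³ × (1 GeV in J)³ = 1.31e47 m⁻³.
Convert the energy scale: 2.40 MeV³ = 2.40e-9 GeV³.
Result: 2.40e-9 × 1.31e47 = 3.15e38 m⁻³.

3.15e38 m⁻³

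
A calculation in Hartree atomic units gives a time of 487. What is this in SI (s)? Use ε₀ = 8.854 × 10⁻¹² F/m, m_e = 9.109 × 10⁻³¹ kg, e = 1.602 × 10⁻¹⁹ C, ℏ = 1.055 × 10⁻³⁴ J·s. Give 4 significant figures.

1.180 × 10⁻¹⁴ s

One atomic unit of time: τ_au = (4πε₀)²ℏ³/(m_e e⁴) = 2.423 × 10⁻¹⁷ s.
487 × 2.423 × 10⁻¹⁷ s = 1.180 × 10⁻¹⁴ s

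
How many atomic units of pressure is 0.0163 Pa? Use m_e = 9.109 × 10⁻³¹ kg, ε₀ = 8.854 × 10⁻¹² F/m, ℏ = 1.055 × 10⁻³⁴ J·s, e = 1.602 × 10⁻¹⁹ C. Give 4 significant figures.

5.565 × 10⁻¹⁶

atomic unit of pressure: P_au = E_h/a₀³ = m_e⁴e¹⁰/((4πε₀)⁵ℏ⁸) = 2.929 × 10¹³ Pa.
0.0163 / 2.929 × 10¹³ = 5.565 × 10⁻¹⁶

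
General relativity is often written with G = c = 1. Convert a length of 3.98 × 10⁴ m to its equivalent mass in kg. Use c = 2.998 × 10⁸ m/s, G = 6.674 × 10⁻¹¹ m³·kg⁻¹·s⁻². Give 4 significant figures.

Length → mass via c²/G.
3.98 × 10⁴ m × (c²/G) = 5.360 × 10³¹ kg

5.360 × 10³¹ kg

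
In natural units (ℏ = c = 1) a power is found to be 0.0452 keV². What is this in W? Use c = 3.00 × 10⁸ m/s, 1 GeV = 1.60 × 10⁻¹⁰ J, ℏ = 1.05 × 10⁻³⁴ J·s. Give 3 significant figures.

Power is [E]/[T] = [E]²/ℏ.
1 GeV² → 1/ℏ × (1 GeV in J)² = 2.44 × 10¹⁴ W.
Convert the energy scale: 0.0452 keV² = 4.52 × 10⁻¹⁴ GeV².
Result: 4.52 × 10⁻¹⁴ × 2.44 × 10¹⁴ = 11 W.

11 W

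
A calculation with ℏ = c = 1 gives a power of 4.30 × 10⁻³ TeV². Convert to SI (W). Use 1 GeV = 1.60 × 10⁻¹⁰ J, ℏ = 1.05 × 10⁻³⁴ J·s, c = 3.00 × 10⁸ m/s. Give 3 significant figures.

Power is [E]/[T] = [E]²/ℏ.
1 GeV² → 1/ℏ × (1 GeV in J)² = 2.44 × 10¹⁴ W.
Convert the energy scale: 4.30 × 10⁻³ TeV² = 4.30 × 10³ GeV².
Result: 4.30 × 10³ × 2.44 × 10¹⁴ = 1.05 × 10¹⁸ W.

1.05 × 10¹⁸ W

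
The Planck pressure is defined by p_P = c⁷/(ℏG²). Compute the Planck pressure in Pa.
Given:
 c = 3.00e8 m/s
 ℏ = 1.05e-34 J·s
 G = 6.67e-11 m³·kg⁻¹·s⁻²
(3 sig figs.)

p_P = c⁷/(ℏG²)
  = 2.19e59 / 4.67e-55
  = 4.68e113 Pa

4.68e113 Pa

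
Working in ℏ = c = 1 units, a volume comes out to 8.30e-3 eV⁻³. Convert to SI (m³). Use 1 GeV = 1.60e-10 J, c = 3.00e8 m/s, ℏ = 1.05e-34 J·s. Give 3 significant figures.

Volume is [L]³ = [E]⁻³·(ℏc)³.
1 GeV⁻³ → (ℏc)³ × (1 GeV in J)⁻³ = 7.63e-48 m³.
Convert the energy scale: 8.30e-3 eV⁻³ = 8.30e24 GeV⁻³.
Result: 8.30e24 × 7.63e-48 = 6.33e-23 m³.

6.33e-23 m³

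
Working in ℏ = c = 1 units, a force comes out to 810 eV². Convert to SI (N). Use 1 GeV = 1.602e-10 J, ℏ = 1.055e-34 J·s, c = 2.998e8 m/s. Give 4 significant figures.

6.572e-10 N

Force is [E]/[L] = [E]²/(ℏc); restore (ℏc)⁻¹.
1 GeV² → 1/(ℏc) × (1 GeV in J)² = 8.114e5 N.
Convert the energy scale: 810 eV² = 8.10e-16 GeV².
Result: 8.10e-16 × 8.114e5 = 6.572e-10 N.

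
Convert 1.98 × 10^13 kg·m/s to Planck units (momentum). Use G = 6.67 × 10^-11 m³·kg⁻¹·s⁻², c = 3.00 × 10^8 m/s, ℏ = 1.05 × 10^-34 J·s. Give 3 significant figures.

Planck momentum: p_P = √(ℏc³/G) = 6.52 kg·m/s.
1.98 × 10^13 / 6.52 = 3.04 × 10^12

3.04 × 10^12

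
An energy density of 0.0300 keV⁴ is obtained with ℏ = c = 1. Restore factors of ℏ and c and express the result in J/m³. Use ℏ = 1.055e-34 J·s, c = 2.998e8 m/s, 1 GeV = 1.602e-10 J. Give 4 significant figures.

[E]/[L]³ = [E]⁴/(ℏc)³; restore (ℏc)⁻³.
1 GeV⁴ → 1/(ℏc)³ × (1 GeV in J)⁴ = 2.082e37 J/m³.
Convert the energy scale: 0.0300 keV⁴ = 3.00e-26 GeV⁴.
Result: 3.00e-26 × 2.082e37 = 6.245e11 J/m³.

6.245e11 J/m³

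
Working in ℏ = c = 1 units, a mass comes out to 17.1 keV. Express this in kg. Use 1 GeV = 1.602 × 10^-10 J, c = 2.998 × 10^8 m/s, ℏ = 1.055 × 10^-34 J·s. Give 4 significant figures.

3.048 × 10^-32 kg

Mass is [E]/c²; divide by c².
1 GeV → 1/c² × (1 GeV in J) = 1.782 × 10^-27 kg.
Convert the energy scale: 17.1 keV = 1.71 × 10^-5 GeV.
Result: 1.71 × 10^-5 × 1.782 × 10^-27 = 3.048 × 10^-32 kg.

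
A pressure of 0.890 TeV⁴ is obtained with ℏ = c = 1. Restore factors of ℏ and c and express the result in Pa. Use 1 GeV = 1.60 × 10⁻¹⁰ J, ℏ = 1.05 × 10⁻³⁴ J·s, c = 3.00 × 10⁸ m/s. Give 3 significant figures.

Pressure is [E]/[L]³ = [E]⁴/(ℏc)³.
1 GeV⁴ → 1/(ℏc)³ × (1 GeV in J)⁴ = 2.10 × 10³⁷ Pa.
Convert the energy scale: 0.890 TeV⁴ = 8.90 × 10¹¹ GeV⁴.
Result: 8.90 × 10¹¹ × 2.10 × 10³⁷ = 1.87 × 10⁴⁹ Pa.

1.87 × 10⁴⁹ Pa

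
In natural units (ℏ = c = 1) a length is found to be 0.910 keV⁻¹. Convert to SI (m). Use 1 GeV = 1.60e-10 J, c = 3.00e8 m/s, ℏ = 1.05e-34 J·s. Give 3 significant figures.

1.79e-10 m

A length is [E]⁻¹ in ℏ=c=1; restore one factor of ℏc.
1 GeV⁻¹ → ℏc × (1 GeV in J)⁻¹ = 1.97e-16 m.
Convert the energy scale: 0.910 keV⁻¹ = 9.10e5 GeV⁻¹.
Result: 9.10e5 × 1.97e-16 = 1.79e-10 m.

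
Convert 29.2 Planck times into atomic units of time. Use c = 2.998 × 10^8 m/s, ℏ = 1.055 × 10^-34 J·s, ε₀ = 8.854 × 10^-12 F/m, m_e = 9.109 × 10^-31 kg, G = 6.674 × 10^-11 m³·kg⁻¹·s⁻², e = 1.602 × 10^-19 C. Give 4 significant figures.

Planck time: t_P = √(ℏG/c⁵) = 5.392 × 10^-44 s
atomic unit of time: τ_au = (4πε₀)²ℏ³/(m_e e⁴) = 2.423 × 10^-17 s
29.2 × 5.392 × 10^-44 / 2.423 × 10^-17 = 6.498 × 10^-26

6.498 × 10^-26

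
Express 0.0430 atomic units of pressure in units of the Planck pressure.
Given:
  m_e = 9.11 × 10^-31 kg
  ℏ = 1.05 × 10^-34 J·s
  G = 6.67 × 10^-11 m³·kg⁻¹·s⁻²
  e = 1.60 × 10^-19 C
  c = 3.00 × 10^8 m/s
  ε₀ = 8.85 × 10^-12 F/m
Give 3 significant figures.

2.77 × 10^-102

atomic unit of pressure: P_au = E_h/a₀³ = m_e⁴e¹⁰/((4πε₀)⁵ℏ⁸) = 3.01 × 10^13 Pa
Planck pressure: p_P = c⁷/(ℏG²) = 4.68 × 10^113 Pa
0.0430 × 3.01 × 10^13 / 4.68 × 10^113 = 2.77 × 10^-102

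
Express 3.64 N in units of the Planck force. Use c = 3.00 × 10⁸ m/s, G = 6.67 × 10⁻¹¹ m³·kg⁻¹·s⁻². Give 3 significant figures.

Planck force: F_P = c⁴/G = 1.21 × 10⁴⁴ N.
3.64 / 1.21 × 10⁴⁴ = 3.00 × 10⁻⁴⁴

3.00 × 10⁻⁴⁴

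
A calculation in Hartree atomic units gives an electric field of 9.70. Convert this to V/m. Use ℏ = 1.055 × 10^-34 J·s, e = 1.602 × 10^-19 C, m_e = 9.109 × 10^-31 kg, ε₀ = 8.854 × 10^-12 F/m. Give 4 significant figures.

4.977 × 10^12 V/m

One atomic unit of electric field: E_au = E_h/(e a₀) = m_e²e⁵/((4πε₀)³ℏ⁴) = 5.131 × 10^11 V/m.
9.70 × 5.131 × 10^11 V/m = 4.977 × 10^12 V/m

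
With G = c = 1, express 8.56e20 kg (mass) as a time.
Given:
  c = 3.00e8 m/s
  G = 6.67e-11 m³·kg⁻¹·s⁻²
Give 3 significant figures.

Mass → time via G/c³.
8.56e20 kg × (G/c³) = 2.11e-15 s

2.11e-15 s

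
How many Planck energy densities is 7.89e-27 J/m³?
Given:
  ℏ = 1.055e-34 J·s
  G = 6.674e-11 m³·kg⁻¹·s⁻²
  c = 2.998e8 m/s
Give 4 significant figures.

Planck energy density: u_P = c⁷/(ℏG²) = 4.632e113 J/m³.
7.89e-27 / 4.632e113 = 1.703e-140

1.703e-140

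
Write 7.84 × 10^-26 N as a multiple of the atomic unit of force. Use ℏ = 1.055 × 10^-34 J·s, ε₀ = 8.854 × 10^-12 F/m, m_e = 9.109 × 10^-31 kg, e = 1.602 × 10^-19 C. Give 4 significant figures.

atomic unit of force: F_au = E_h/a₀ = m_e²e⁶/((4πε₀)³ℏ⁴) = 8.220 × 10^-8 N.
7.84 × 10^-26 / 8.220 × 10^-8 = 9.538 × 10^-19

9.538 × 10^-19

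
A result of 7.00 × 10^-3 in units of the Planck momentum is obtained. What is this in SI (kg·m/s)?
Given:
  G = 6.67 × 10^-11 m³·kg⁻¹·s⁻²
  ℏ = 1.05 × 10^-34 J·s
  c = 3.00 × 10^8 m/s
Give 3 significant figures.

0.0456 kg·m/s

One Planck momentum: p_P = √(ℏc³/G) = 6.52 kg·m/s.
7.00 × 10^-3 × 6.52 kg·m/s = 0.0456 kg·m/s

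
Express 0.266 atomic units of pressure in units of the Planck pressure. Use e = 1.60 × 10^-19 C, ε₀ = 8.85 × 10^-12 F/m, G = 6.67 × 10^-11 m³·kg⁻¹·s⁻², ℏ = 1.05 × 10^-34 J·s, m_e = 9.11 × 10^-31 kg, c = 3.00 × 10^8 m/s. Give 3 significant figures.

1.71 × 10^-101

atomic unit of pressure: P_au = E_h/a₀³ = m_e⁴e¹⁰/((4πε₀)⁵ℏ⁸) = 3.01 × 10^13 Pa
Planck pressure: p_P = c⁷/(ℏG²) = 4.68 × 10^113 Pa
0.266 × 3.01 × 10^13 / 4.68 × 10^113 = 1.71 × 10^-101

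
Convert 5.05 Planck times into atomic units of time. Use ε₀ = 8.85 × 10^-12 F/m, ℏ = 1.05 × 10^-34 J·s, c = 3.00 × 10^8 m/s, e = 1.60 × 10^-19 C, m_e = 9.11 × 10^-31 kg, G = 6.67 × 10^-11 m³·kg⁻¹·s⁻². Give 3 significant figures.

1.13 × 10^-26

Planck time: t_P = √(ℏG/c⁵) = 5.37 × 10^-44 s
atomic unit of time: τ_au = (4πε₀)²ℏ³/(m_e e⁴) = 2.40 × 10^-17 s
5.05 × 5.37 × 10^-44 / 2.40 × 10^-17 = 1.13 × 10^-26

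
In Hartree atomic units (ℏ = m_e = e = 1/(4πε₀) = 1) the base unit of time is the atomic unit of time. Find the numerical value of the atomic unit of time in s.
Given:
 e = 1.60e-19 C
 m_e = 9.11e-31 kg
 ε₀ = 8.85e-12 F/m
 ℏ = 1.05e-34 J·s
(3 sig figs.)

τ_au = (4πε₀)²ℏ³/(m_e e⁴)
E_h = 4.38e-18 J
ℏ/E_h = 2.40e-17 s

2.40e-17 s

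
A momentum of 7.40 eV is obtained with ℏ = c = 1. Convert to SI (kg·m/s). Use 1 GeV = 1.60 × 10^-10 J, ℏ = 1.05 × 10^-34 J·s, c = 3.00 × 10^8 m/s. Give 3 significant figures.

3.95 × 10^-27 kg·m/s

Momentum is [E]/c; divide by c.
1 GeV → 1/c × (1 GeV in J) = 5.33 × 10^-19 kg·m/s.
Convert the energy scale: 7.40 eV = 7.40 × 10^-9 GeV.
Result: 7.40 × 10^-9 × 5.33 × 10^-19 = 3.95 × 10^-27 kg·m/s.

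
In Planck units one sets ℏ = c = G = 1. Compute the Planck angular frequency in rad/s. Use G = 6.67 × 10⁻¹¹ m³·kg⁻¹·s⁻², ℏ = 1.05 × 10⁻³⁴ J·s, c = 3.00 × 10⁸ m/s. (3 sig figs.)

1.86 × 10⁴³ rad/s

ω_P = √(c⁵/(ℏG))
  = √(3.47 × 10⁸⁶)
  = 1.86 × 10⁴³ rad/s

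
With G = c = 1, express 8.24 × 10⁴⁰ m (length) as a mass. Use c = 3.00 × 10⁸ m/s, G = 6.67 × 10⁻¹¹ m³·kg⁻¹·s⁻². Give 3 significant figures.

Length → mass via c²/G.
8.24 × 10⁴⁰ m × (c²/G) = 1.11 × 10⁶⁸ kg

1.11 × 10⁶⁸ kg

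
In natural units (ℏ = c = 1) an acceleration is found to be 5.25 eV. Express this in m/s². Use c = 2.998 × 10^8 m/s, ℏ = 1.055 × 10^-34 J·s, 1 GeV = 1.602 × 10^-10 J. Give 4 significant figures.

Acceleration is [L]/[T]² = c·[E]/ℏ.
1 GeV → c/ℏ × (1 GeV in J) = 4.552 × 10^32 m/s².
Convert the energy scale: 5.25 eV = 5.25 × 10^-9 GeV.
Result: 5.25 × 10^-9 × 4.552 × 10^32 = 2.390 × 10^24 m/s².

2.390 × 10^24 m/s²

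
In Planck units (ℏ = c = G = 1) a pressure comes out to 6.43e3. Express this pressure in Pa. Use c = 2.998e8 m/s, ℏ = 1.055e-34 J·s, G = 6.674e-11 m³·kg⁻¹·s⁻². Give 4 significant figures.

2.979e117 Pa

One Planck pressure: p_P = c⁷/(ℏG²) = 4.632e113 Pa.
6.43e3 × 4.632e113 Pa = 2.979e117 Pa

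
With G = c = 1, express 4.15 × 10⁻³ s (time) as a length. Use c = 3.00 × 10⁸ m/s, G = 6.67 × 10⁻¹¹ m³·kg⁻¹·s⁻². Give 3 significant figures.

1.25 × 10⁶ m

Time → length via c.
4.15 × 10⁻³ s × (c) = 1.25 × 10⁶ m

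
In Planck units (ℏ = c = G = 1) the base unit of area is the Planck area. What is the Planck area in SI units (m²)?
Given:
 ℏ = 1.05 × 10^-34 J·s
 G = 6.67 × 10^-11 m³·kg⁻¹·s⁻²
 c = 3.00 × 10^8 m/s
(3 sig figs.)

2.59 × 10^-70 m²

A_P = ℏG/c³
  = 7.00 × 10^-45 / 2.70 × 10^25
  = 2.59 × 10^-70 m²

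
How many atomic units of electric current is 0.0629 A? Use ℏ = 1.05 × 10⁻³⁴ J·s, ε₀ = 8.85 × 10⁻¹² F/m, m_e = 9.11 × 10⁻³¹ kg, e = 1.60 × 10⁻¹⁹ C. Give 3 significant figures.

9.43

atomic unit of electric current: I_au = e E_h/ℏ = m_e e⁵/((4πε₀)²ℏ³) = 6.67 × 10⁻³ A.
0.0629 / 6.67 × 10⁻³ = 9.43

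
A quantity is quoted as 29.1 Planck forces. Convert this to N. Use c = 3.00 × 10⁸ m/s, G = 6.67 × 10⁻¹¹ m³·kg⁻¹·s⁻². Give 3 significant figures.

3.53 × 10⁴⁵ N

One Planck force: F_P = c⁴/G = 1.21 × 10⁴⁴ N.
29.1 × 1.21 × 10⁴⁴ N = 3.53 × 10⁴⁵ N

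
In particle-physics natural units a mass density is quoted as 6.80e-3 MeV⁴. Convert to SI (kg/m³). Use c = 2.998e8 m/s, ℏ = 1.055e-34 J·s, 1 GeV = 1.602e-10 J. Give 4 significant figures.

1.575e6 kg/m³

Mass density is [E]/(c²[L]³) = [E]⁴/(ℏ³c⁵).
1 GeV⁴ → 1/(ℏ³c⁵) × (1 GeV in J)⁴ = 2.316e20 kg/m³.
Convert the energy scale: 6.80e-3 MeV⁴ = 6.80e-15 GeV⁴.
Result: 6.80e-15 × 2.316e20 = 1.575e6 kg/m³.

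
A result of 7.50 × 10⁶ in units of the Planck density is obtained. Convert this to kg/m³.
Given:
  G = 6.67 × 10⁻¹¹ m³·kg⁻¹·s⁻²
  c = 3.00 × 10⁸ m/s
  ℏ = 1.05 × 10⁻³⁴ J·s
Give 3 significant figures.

One Planck density: ρ_P = c⁵/(ℏG²) = 5.20 × 10⁹⁶ kg/m³.
7.50 × 10⁶ × 5.20 × 10⁹⁶ kg/m³ = 3.90 × 10¹⁰³ kg/m³

3.90 × 10¹⁰³ kg/m³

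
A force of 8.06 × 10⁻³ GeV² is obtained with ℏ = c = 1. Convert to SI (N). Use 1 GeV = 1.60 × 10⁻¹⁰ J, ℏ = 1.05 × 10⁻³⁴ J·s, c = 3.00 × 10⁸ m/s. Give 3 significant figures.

Force is [E]/[L] = [E]²/(ℏc); restore (ℏc)⁻¹.
1 GeV² → 1/(ℏc) × (1 GeV in J)² = 8.13 × 10⁵ N.
Result: 8.06 × 10⁻³ × 8.13 × 10⁵ = 6.55 × 10³ N.

6.55 × 10³ N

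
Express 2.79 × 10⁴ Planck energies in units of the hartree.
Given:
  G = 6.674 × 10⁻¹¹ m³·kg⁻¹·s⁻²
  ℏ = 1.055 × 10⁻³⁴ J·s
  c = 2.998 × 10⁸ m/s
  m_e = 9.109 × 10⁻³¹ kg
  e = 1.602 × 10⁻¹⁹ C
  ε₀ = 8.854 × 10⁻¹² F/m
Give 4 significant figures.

1.254 × 10³¹

Planck energy: E_P = √(ℏc⁵/G) = 1.957 × 10⁹ J
hartree: E_h = m_e e⁴/(4πε₀ℏ)² = 4.354 × 10⁻¹⁸ J
2.79 × 10⁴ × 1.957 × 10⁹ / 4.354 × 10⁻¹⁸ = 1.254 × 10³¹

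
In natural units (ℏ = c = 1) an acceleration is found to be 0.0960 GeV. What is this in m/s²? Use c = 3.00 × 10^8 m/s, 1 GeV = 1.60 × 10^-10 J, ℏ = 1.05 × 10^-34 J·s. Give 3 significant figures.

Acceleration is [L]/[T]² = c·[E]/ℏ.
1 GeV → c/ℏ × (1 GeV in J) = 4.57 × 10^32 m/s².
Result: 0.0960 × 4.57 × 10^32 = 4.39 × 10^31 m/s².

4.39 × 10^31 m/s²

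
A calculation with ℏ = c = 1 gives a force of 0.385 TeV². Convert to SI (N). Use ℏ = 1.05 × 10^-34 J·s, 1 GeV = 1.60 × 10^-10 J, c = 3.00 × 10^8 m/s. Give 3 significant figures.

Force is [E]/[L] = [E]²/(ℏc); restore (ℏc)⁻¹.
1 GeV² → 1/(ℏc) × (1 GeV in J)² = 8.13 × 10^5 N.
Convert the energy scale: 0.385 TeV² = 3.85 × 10^5 GeV².
Result: 3.85 × 10^5 × 8.13 × 10^5 = 3.13 × 10^11 N.

3.13 × 10^11 N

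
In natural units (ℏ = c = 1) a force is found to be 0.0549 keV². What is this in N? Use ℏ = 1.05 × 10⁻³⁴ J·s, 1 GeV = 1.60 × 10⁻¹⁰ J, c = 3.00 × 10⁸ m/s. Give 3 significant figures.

4.46 × 10⁻⁸ N

Force is [E]/[L] = [E]²/(ℏc); restore (ℏc)⁻¹.
1 GeV² → 1/(ℏc) × (1 GeV in J)² = 8.13 × 10⁵ N.
Convert the energy scale: 0.0549 keV² = 5.49 × 10⁻¹⁴ GeV².
Result: 5.49 × 10⁻¹⁴ × 8.13 × 10⁵ = 4.46 × 10⁻⁸ N.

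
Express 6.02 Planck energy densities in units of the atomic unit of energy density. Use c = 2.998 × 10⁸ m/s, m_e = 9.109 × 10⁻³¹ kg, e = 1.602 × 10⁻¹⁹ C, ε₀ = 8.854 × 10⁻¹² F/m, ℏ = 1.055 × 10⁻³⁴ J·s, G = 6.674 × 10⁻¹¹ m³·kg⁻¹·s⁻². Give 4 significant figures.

Planck energy density: u_P = c⁷/(ℏG²) = 4.632 × 10¹¹³ J/m³
atomic unit of energy density: u_au = E_h/a₀³ = m_e⁴e¹⁰/((4πε₀)⁵ℏ⁸) = 2.929 × 10¹³ J/m³
6.02 × 4.632 × 10¹¹³ / 2.929 × 10¹³ = 9.520 × 10¹⁰⁰

9.520 × 10¹⁰⁰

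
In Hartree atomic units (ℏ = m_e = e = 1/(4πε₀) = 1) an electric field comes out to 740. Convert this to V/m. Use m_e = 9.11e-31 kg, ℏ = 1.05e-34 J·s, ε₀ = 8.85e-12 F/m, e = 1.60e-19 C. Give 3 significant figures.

3.85e14 V/m

One atomic unit of electric field: E_au = E_h/(e a₀) = m_e²e⁵/((4πε₀)³ℏ⁴) = 5.20e11 V/m.
740 × 5.20e11 V/m = 3.85e14 V/m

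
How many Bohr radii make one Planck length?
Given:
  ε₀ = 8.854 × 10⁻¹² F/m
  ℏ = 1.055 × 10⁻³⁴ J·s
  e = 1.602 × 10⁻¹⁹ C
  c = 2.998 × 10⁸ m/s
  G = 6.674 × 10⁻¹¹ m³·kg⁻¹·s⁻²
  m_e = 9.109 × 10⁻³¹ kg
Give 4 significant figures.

Planck length: ℓ_P = √(ℏG/c³) = 1.616 × 10⁻³⁵ m
Bohr radius: a₀ = 4πε₀ℏ²/(m_e e²) = 5.297 × 10⁻¹¹ m
ratio = 1.616 × 10⁻³⁵ / 5.297 × 10⁻¹¹ = 3.051 × 10⁻²⁵

3.051 × 10⁻²⁵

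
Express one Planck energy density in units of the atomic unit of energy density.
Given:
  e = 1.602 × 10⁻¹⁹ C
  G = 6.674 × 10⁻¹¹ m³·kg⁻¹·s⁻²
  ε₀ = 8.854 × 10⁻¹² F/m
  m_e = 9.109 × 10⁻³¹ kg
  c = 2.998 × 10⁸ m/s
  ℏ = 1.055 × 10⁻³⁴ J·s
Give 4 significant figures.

1.581 × 10¹⁰⁰

Planck energy density: u_P = c⁷/(ℏG²) = 4.632 × 10¹¹³ J/m³
atomic unit of energy density: u_au = E_h/a₀³ = m_e⁴e¹⁰/((4πε₀)⁵ℏ⁸) = 2.929 × 10¹³ J/m³
ratio = 4.632 × 10¹¹³ / 2.929 × 10¹³ = 1.581 × 10¹⁰⁰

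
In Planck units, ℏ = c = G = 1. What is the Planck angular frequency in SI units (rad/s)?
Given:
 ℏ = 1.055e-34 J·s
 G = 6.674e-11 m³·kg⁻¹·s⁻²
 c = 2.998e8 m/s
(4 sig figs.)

1.855e43 rad/s

The unique combination of the constants set to 1 with dimensions of angular frequency is ω_P = √(c⁵/(ℏG)).
  = √(3.440e86)
  = 1.855e43 rad/s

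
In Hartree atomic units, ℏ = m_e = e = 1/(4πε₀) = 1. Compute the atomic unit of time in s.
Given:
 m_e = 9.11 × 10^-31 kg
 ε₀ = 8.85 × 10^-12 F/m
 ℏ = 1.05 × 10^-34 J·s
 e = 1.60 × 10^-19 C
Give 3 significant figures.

2.40 × 10^-17 s

Dimensional analysis gives τ_au = (4πε₀)²ℏ³/(m_e e⁴).
E_h = 4.38 × 10^-18 J
ℏ/E_h = 2.40 × 10^-17 s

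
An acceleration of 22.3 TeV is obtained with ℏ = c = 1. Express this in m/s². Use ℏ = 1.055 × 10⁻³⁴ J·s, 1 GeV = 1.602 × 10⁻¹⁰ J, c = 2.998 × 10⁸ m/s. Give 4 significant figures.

1.015 × 10³⁷ m/s²

Acceleration is [L]/[T]² = c·[E]/ℏ.
1 GeV → c/ℏ × (1 GeV in J) = 4.552 × 10³² m/s².
Convert the energy scale: 22.3 TeV = 2.23 × 10⁴ GeV.
Result: 2.23 × 10⁴ × 4.552 × 10³² = 1.015 × 10³⁷ m/s².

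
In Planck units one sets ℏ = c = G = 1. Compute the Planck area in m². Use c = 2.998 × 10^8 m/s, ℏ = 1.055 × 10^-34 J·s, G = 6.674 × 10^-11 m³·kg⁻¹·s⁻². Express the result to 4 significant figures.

A_P = ℏG/c³
  = 7.041 × 10^-45 / 2.695 × 10^25
  = 2.613 × 10^-70 m²

2.613 × 10^-70 m²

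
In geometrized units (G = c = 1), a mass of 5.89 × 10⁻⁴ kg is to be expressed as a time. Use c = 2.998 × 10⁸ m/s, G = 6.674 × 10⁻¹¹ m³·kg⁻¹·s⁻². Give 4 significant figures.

Mass → time via G/c³.
5.89 × 10⁻⁴ kg × (G/c³) = 1.459 × 10⁻³⁹ s

1.459 × 10⁻³⁹ s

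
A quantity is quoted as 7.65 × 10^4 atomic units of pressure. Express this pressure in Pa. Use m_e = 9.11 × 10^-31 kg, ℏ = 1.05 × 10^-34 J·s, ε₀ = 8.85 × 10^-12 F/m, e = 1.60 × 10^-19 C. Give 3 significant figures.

2.30 × 10^18 Pa

One atomic unit of pressure: P_au = E_h/a₀³ = m_e⁴e¹⁰/((4πε₀)⁵ℏ⁸) = 3.01 × 10^13 Pa.
7.65 × 10^4 × 3.01 × 10^13 Pa = 2.30 × 10^18 Pa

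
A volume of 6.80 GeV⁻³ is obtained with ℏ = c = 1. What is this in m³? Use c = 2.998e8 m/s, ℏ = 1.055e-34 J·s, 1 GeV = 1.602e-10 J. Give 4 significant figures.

5.233e-47 m³

Volume is [L]³ = [E]⁻³·(ℏc)³.
1 GeV⁻³ → (ℏc)³ × (1 GeV in J)⁻³ = 7.696e-48 m³.
Result: 6.80 × 7.696e-48 = 5.233e-47 m³.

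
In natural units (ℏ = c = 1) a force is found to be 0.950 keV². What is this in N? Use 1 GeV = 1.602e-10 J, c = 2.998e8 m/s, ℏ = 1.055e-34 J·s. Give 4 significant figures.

7.708e-7 N

Force is [E]/[L] = [E]²/(ℏc); restore (ℏc)⁻¹.
1 GeV² → 1/(ℏc) × (1 GeV in J)² = 8.114e5 N.
Convert the energy scale: 0.950 keV² = 9.50e-13 GeV².
Result: 9.50e-13 × 8.114e5 = 7.708e-7 N.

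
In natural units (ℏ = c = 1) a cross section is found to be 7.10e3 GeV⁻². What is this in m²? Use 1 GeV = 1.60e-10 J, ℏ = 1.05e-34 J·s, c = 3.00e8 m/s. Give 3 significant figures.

2.75e-28 m²

Area is [L]² = [E]⁻²·(ℏc)²; restore (ℏc)².
1 GeV⁻² → (ℏc)² × (1 GeV in J)⁻² = 3.88e-32 m².
Result: 7.10e3 × 3.88e-32 = 2.75e-28 m².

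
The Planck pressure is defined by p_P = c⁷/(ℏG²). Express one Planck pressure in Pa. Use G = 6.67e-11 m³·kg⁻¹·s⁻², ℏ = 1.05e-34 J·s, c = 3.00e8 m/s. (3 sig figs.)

p_P = c⁷/(ℏG²)
  = 2.19e59 / 4.67e-55
  = 4.68e113 Pa

4.68e113 Pa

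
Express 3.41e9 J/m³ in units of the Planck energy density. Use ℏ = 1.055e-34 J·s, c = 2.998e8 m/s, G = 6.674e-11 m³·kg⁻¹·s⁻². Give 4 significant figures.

Planck energy density: u_P = c⁷/(ℏG²) = 4.632e113 J/m³.
3.41e9 / 4.632e113 = 7.361e-105

7.361e-105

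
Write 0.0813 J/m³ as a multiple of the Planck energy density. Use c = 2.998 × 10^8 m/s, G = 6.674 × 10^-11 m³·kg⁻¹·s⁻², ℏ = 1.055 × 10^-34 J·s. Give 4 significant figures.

1.755 × 10^-115

Planck energy density: u_P = c⁷/(ℏG²) = 4.632 × 10^113 J/m³.
0.0813 / 4.632 × 10^113 = 1.755 × 10^-115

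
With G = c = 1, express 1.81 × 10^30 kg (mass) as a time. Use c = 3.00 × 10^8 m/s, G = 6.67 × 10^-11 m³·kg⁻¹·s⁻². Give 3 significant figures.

Mass → time via G/c³.
1.81 × 10^30 kg × (G/c³) = 4.47 × 10^-6 s

4.47 × 10^-6 s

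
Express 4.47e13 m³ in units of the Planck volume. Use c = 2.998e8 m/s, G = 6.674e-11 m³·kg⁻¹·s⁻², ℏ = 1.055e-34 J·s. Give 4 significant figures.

Planck volume: V_P = (ℏG/c³)^(3/2) = 4.224e-105 m³.
4.47e13 / 4.224e-105 = 1.058e118

1.058e118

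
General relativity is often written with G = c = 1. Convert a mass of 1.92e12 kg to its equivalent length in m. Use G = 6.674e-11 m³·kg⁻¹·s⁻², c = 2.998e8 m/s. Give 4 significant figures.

1.426e-15 m

In G = c = 1 units mass has dimensions of length; the conversion factor is G/c².
1.92e12 kg × (G/c²) = 1.426e-15 m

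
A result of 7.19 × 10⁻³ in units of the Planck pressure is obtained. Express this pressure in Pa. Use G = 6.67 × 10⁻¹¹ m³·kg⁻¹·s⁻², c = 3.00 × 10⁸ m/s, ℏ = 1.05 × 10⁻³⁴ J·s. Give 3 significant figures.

3.37 × 10¹¹¹ Pa

One Planck pressure: p_P = c⁷/(ℏG²) = 4.68 × 10¹¹³ Pa.
7.19 × 10⁻³ × 4.68 × 10¹¹³ Pa = 3.37 × 10¹¹¹ Pa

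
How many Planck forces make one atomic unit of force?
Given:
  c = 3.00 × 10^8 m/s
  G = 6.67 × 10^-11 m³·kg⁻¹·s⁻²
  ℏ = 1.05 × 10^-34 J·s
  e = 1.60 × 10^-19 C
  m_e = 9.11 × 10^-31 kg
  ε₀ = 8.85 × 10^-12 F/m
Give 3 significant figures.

atomic unit of force: F_au = E_h/a₀ = m_e²e⁶/((4πε₀)³ℏ⁴) = 8.33 × 10^-8 N
Planck force: F_P = c⁴/G = 1.21 × 10^44 N
ratio = 8.33 × 10^-8 / 1.21 × 10^44 = 6.86 × 10^-52

6.86 × 10^-52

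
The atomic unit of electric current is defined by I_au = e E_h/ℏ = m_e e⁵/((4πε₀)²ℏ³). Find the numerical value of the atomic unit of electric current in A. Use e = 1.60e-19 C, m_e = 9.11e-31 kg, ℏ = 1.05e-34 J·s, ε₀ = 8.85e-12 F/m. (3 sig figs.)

6.67e-3 A

I_au = e E_h/ℏ = m_e e⁵/((4πε₀)²ℏ³)
E_h = 4.38e-18 J
e·E_h/ℏ = 6.67e-3 A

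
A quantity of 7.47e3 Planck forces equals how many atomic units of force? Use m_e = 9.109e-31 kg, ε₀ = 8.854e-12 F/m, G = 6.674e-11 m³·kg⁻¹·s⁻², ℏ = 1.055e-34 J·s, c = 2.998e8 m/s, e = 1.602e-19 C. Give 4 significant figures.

Planck force: F_P = c⁴/G = 1.210e44 N
atomic unit of force: F_au = E_h/a₀ = m_e²e⁶/((4πε₀)³ℏ⁴) = 8.220e-8 N
7.47e3 × 1.210e44 / 8.220e-8 = 1.100e55

1.100e55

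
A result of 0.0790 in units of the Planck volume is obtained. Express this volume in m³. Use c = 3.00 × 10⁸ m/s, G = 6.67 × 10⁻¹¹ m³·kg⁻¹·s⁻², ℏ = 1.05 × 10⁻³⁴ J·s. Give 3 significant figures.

One Planck volume: V_P = (ℏG/c³)^(3/2) = 4.18 × 10⁻¹⁰⁵ m³.
0.0790 × 4.18 × 10⁻¹⁰⁵ m³ = 3.30 × 10⁻¹⁰⁶ m³

3.30 × 10⁻¹⁰⁶ m³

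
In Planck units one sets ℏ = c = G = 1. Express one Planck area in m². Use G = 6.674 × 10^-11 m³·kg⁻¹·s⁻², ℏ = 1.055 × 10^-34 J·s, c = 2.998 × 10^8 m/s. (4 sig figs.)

A_P = ℏG/c³
  = 7.041 × 10^-45 / 2.695 × 10^25
  = 2.613 × 10^-70 m²

2.613 × 10^-70 m²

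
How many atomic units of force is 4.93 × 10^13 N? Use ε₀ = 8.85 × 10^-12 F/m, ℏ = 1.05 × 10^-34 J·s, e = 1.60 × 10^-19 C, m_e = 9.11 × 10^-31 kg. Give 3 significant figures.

atomic unit of force: F_au = E_h/a₀ = m_e²e⁶/((4πε₀)³ℏ⁴) = 8.33 × 10^-8 N.
4.93 × 10^13 / 8.33 × 10^-8 = 5.92 × 10^20

5.92 × 10^20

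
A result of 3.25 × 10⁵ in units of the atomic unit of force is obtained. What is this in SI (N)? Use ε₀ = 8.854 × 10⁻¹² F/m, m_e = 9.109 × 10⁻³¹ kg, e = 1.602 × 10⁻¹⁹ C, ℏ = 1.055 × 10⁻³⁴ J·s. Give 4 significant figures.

One atomic unit of force: F_au = E_h/a₀ = m_e²e⁶/((4πε₀)³ℏ⁴) = 8.220 × 10⁻⁸ N.
3.25 × 10⁵ × 8.220 × 10⁻⁸ N = 0.02671 N

0.02671 N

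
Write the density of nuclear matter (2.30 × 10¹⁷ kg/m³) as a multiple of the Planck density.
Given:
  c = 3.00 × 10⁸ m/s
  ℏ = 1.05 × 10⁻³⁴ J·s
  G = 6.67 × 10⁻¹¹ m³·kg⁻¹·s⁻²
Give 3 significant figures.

4.42 × 10⁻⁸⁰

Planck density: ρ_P = c⁵/(ℏG²) = 5.20 × 10⁹⁶ kg/m³.
2.30 × 10¹⁷ / 5.20 × 10⁹⁶ = 4.42 × 10⁻⁸⁰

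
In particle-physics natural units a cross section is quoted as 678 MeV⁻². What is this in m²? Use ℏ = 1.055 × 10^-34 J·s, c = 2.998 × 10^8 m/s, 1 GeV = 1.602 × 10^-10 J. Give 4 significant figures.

2.643 × 10^-23 m²

Area is [L]² = [E]⁻²·(ℏc)²; restore (ℏc)².
1 GeV⁻² → (ℏc)² × (1 GeV in J)⁻² = 3.898 × 10^-32 m².
Convert the energy scale: 678 MeV⁻² = 6.78 × 10^8 GeV⁻².
Result: 6.78 × 10^8 × 3.898 × 10^-32 = 2.643 × 10^-23 m².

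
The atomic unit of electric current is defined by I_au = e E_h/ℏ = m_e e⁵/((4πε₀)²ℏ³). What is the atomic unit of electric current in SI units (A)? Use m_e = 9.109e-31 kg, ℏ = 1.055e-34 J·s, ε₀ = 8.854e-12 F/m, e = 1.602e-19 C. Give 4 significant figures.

6.612e-3 A

I_au = e E_h/ℏ = m_e e⁵/((4πε₀)²ℏ³)
E_h = 4.354e-18 J
e·E_h/ℏ = 6.612e-3 A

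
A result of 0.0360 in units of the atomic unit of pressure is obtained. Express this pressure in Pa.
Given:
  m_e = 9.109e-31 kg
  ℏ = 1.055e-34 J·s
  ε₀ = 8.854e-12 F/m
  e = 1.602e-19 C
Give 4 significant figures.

One atomic unit of pressure: P_au = E_h/a₀³ = m_e⁴e¹⁰/((4πε₀)⁵ℏ⁸) = 2.929e13 Pa.
0.0360 × 2.929e13 Pa = 1.054e12 Pa

1.054e12 Pa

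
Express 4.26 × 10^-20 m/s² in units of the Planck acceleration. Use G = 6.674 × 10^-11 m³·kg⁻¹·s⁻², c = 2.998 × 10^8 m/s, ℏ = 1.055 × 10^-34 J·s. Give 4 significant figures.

7.662 × 10^-72

Planck acceleration: a_P = √(c⁷/(ℏG)) = 5.560 × 10^51 m/s².
4.26 × 10^-20 / 5.560 × 10^51 = 7.662 × 10^-72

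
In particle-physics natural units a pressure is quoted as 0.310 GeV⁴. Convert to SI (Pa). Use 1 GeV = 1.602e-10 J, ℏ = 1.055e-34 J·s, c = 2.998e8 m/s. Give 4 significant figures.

6.453e36 Pa

Pressure is [E]/[L]³ = [E]⁴/(ℏc)³.
1 GeV⁴ → 1/(ℏc)³ × (1 GeV in J)⁴ = 2.082e37 Pa.
Result: 0.310 × 2.082e37 = 6.453e36 Pa.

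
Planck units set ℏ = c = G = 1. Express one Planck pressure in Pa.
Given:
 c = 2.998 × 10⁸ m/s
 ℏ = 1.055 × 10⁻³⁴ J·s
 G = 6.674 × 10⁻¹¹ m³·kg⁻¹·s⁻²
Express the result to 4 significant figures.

4.632 × 10¹¹³ Pa

From ℏ = c = G = 1 the pressure scale is p_P = c⁷/(ℏG²).
  = 2.177 × 10⁵⁹ / 4.699 × 10⁻⁵⁵
  = 4.632 × 10¹¹³ Pa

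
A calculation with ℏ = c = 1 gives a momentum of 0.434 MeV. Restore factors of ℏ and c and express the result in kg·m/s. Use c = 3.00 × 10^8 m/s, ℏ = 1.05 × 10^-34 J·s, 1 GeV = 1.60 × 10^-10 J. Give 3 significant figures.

2.31 × 10^-22 kg·m/s

Momentum is [E]/c; divide by c.
1 GeV → 1/c × (1 GeV in J) = 5.33 × 10^-19 kg·m/s.
Convert the energy scale: 0.434 MeV = 4.34 × 10^-4 GeV.
Result: 4.34 × 10^-4 × 5.33 × 10^-19 = 2.31 × 10^-22 kg·m/s.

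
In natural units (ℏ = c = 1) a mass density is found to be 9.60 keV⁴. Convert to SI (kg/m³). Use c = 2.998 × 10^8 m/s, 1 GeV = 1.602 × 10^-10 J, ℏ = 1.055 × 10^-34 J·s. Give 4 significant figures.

Mass density is [E]/(c²[L]³) = [E]⁴/(ℏ³c⁵).
1 GeV⁴ → 1/(ℏ³c⁵) × (1 GeV in J)⁴ = 2.316 × 10^20 kg/m³.
Convert the energy scale: 9.60 keV⁴ = 9.60 × 10^-24 GeV⁴.
Result: 9.60 × 10^-24 × 2.316 × 10^20 = 2.223 × 10^-3 kg/m³.

2.223 × 10^-3 kg/m³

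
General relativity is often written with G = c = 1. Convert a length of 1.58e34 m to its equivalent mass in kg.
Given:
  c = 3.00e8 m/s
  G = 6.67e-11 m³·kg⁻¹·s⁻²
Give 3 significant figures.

Length → mass via c²/G.
1.58e34 m × (c²/G) = 2.13e61 kg

2.13e61 kg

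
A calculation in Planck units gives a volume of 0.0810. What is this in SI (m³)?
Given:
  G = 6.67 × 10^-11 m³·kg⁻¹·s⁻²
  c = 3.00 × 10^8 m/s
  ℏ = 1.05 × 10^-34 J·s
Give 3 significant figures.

3.38 × 10^-106 m³

One Planck volume: V_P = (ℏG/c³)^(3/2) = 4.18 × 10^-105 m³.
0.0810 × 4.18 × 10^-105 m³ = 3.38 × 10^-106 m³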